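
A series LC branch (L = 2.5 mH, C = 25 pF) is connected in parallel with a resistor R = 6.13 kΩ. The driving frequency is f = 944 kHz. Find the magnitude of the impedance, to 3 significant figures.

4880 Ω

ω = 2πf = 5.931e+06 rad/s
X_L = ωL = 14800 Ω
X_C = 1/(ωC) = 6740 Ω
Branch 1: Z₁ = R = 6130 Ω
Branch 2 (series LC): Z₂ = j(X_L − X_C) = j8080 Ω
Parallel: Z = Z₁Z₂/(Z₁+Z₂), |Z| = 4880 Ω, ∠Z = 37.2°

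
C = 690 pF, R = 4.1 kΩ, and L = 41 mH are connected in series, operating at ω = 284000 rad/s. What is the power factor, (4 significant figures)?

X_L = ωL = 11640 Ω
X_C = 1/(ωC) = 5103 Ω
Net reactance X = X_L − X_C = 6541 Ω
Z = 4100 + j6541 Ω
|Z| = √(4100² + 6541²) = 7720 Ω
∠Z = arctan(6541/4100) = 57.92°
cos φ = cos(57.92°) = 0.5311

0.5311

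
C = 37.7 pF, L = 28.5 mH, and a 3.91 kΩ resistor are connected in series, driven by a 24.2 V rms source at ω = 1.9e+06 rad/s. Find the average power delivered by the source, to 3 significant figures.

X_L = ωL = 54200 Ω
X_C = 1/(ωC) = 14000 Ω
Net reactance X = X_L − X_C = 40200 Ω
Z = 3910 + j40200 Ω
|Z| = √(3910² + 40200²) = 40400 Ω
∠Z = arctan(40200/3910) = 84.4°
I = V/|Z| = 599 μA
P = VI cos φ = 24.2 × 0.000599 × cos(84.4°) = 1.40 mW

1.40 mW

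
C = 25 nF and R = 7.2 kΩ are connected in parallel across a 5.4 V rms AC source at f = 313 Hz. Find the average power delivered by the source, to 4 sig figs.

4.050 mW

ω = 2πf = 1967 rad/s
X_C = 1/(ωC) = 20340 Ω
Parallel: admittances add. Y = 1/R + jωC
Y = (0.0001389 + j4.917e-05) S
|Y| = 0.0001473 S → |Z| = 1/|Y| = 6787 Ω, ∠Z = −∠Y = -19.49°
I = V/|Z| = 795.6 μA
P = VI cos φ = 5.4 × 0.0007956 × cos(-19.49°) = 4.050 mW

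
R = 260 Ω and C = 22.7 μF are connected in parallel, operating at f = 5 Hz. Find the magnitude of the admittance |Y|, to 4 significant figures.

ω = 2πf = 31.42 rad/s
X_C = 1/(ωC) = 1402 Ω
Parallel: admittances add. Y = 1/R + jωC
Y = (0.003846 + j0.0007131) S
|Y| = 0.003912 S → |Z| = 1/|Y| = 255.6 Ω, ∠Z = −∠Y = -10.50°

3.912 mS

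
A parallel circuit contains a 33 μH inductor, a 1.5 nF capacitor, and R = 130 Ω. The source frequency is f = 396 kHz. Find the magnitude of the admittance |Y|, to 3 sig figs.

ω = 2πf = 2.488e+06 rad/s
X_L = ωL = 82.1 Ω
X_C = 1/(ωC) = 268 Ω
Parallel: admittances add. Y = 1/R + 1/(jωL) + jωC
Y = (0.00769 − j0.00845) S
|Y| = 0.0114 S → |Z| = 1/|Y| = 87.5 Ω, ∠Z = −∠Y = 47.7°

11.4 mS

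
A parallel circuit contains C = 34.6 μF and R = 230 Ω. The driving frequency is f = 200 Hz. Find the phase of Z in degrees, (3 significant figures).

ω = 2πf = 1257 rad/s
X_C = 1/(ωC) = 23.0 Ω
Parallel: admittances add. Y = 1/R + jωC
Y = (0.00435 + j0.0435) S
|Y| = 0.0437 S → |Z| = 1/|Y| = 22.9 Ω, ∠Z = −∠Y = -84.3°

-84.3°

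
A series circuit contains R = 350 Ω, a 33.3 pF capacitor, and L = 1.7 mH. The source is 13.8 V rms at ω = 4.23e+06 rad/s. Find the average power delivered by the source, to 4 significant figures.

X_L = ωL = 7191 Ω
X_C = 1/(ωC) = 7099 Ω
Net reactance X = X_L − X_C = 91.70 Ω
Z = 350.0 + j91.70 Ω
|Z| = √(350.0² + 91.70²) = 361.8 Ω
∠Z = arctan(91.70/350.0) = 14.68°
I = V/|Z| = 38.14 mA
P = VI cos φ = 13.8 × 0.03814 × cos(14.68°) = 509.2 mW

509.2 mW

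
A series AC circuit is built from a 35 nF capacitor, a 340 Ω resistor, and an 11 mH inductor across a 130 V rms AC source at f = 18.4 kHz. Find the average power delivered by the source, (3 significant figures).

4.93 W

ω = 2πf = 115600 rad/s
X_L = ωL = 1270 Ω
X_C = 1/(ωC) = 247 Ω
Net reactance X = X_L − X_C = 1020 Ω
Z = 340 + j1020 Ω
|Z| = √(340² + 1020²) = 1080 Ω
∠Z = arctan(1020/340) = 71.6°
I = V/|Z| = 120 mA
P = VI cos φ = 130 × 0.120 × cos(71.6°) = 4.93 W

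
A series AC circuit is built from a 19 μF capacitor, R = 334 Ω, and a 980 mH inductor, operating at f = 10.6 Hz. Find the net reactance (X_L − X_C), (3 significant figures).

ω = 2πf = 66.60 rad/s
X_L = ωL = 65.3 Ω
X_C = 1/(ωC) = 790 Ω
X = 65.3 − 790 = -725 Ω

-725 Ω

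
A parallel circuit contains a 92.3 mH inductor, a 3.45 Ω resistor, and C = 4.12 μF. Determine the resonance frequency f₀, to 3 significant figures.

ω₀ = 1/√(LC) = 1/√(0.0923 × 4.12e-06) = 1622 rad/s
f₀ = ω₀/(2π) = 258 Hz

258 Hz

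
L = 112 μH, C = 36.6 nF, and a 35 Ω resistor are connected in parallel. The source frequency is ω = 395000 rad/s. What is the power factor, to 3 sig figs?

0.962

X_L = ωL = 44.2 Ω
X_C = 1/(ωC) = 69.2 Ω
Parallel: admittances add. Y = 1/R + 1/(jωL) + jωC
Y = (0.0286 − j0.00815) S
|Y| = 0.0297 S → |Z| = 1/|Y| = 33.7 Ω, ∠Z = −∠Y = 15.9°
cos φ = cos(15.9°) = 0.962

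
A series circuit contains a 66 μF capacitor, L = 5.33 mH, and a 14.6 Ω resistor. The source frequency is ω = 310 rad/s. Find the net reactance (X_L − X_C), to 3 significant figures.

-47.2 Ω

X_L = ωL = 1.65 Ω
X_C = 1/(ωC) = 48.9 Ω
X = 1.65 − 48.9 = -47.2 Ω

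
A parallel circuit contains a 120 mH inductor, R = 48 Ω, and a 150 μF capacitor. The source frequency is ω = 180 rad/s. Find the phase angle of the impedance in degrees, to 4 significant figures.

X_L = ωL = 21.60 Ω
X_C = 1/(ωC) = 37.04 Ω
Parallel: admittances add. Y = 1/R + 1/(jωL) + jωC
Y = (0.02083 − j0.01930) S
|Y| = 0.02840 S → |Z| = 1/|Y| = 35.22 Ω, ∠Z = −∠Y = 42.81°

42.81°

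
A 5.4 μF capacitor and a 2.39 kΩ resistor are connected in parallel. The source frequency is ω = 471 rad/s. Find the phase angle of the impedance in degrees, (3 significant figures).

X_C = 1/(ωC) = 393 Ω
Parallel: admittances add. Y = 1/R + jωC
Y = (0.000418 + j0.00254) S
|Y| = 0.00258 S → |Z| = 1/|Y| = 388 Ω, ∠Z = −∠Y = -80.7°

-80.7°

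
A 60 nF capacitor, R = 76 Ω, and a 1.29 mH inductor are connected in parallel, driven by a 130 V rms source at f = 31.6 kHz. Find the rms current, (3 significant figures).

2.00 A

ω = 2πf = 198500 rad/s
X_L = ωL = 256 Ω
X_C = 1/(ωC) = 83.9 Ω
Parallel: admittances add. Y = 1/R + 1/(jωL) + jωC
Y = (0.0132 + j0.00801) S
|Y| = 0.0154 S → |Z| = 1/|Y| = 64.9 Ω, ∠Z = −∠Y = -31.3°
I = V/|Z| = 130/64.9 = 2.00 A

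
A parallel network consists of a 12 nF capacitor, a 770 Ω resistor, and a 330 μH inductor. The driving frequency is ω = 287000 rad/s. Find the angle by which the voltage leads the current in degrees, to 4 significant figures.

79.66°

X_L = ωL = 94.71 Ω
X_C = 1/(ωC) = 290.4 Ω
Parallel: admittances add. Y = 1/R + 1/(jωL) + jωC
Y = (0.001299 − j0.007115) S
|Y| = 0.007232 S → |Z| = 1/|Y| = 138.3 Ω, ∠Z = −∠Y = 79.66°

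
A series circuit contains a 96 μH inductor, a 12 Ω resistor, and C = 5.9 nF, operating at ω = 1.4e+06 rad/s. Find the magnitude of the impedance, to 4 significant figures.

17.94 Ω

X_L = ωL = 134.4 Ω
X_C = 1/(ωC) = 121.1 Ω
Net reactance X = X_L − X_C = 13.33 Ω
Z = 12.00 + j13.33 Ω
|Z| = √(12.00² + 13.33²) = 17.94 Ω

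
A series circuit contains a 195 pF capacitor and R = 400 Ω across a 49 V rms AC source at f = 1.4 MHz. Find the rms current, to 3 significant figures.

ω = 2πf = 8.796e+06 rad/s
X_C = 1/(ωC) = 583 Ω
Z = 400 − j583 Ω
|Z| = √(400² + 583²) = 707 Ω
I = V/|Z| = 49/707 = 69.3 mA

69.3 mA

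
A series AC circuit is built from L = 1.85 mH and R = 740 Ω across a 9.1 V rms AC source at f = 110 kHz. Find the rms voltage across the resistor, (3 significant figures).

ω = 2πf = 691200 rad/s
X_L = ωL = 1280 Ω
Z = 740 + j1280 Ω
|Z| = √(740² + 1280²) = 1480 Ω
I = V/|Z| = 6.16 mA
V_R = I·|Z_R| = 0.00616 × 740 = 4.56 V

4.56 V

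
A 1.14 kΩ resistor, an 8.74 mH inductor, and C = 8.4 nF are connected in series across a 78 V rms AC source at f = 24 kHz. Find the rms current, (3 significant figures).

62.1 mA

ω = 2πf = 150800 rad/s
X_L = ωL = 1320 Ω
X_C = 1/(ωC) = 789 Ω
Net reactance X = X_L − X_C = 529 Ω
Z = 1140 + j529 Ω
|Z| = √(1140² + 529²) = 1260 Ω
I = V/|Z| = 78/1260 = 62.1 mA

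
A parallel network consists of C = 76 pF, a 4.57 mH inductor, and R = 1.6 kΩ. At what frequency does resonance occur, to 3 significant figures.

270 kHz

ω₀ = 1/√(LC) = 1/√(0.00457 × 7.6e-11) = 1.697e+06 rad/s
f₀ = ω₀/(2π) = 270 kHz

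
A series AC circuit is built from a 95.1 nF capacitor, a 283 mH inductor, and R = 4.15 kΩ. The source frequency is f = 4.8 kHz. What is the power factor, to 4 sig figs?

0.4522

ω = 2πf = 30160 rad/s
X_L = ωL = 8535 Ω
X_C = 1/(ωC) = 348.7 Ω
Net reactance X = X_L − X_C = 8186 Ω
Z = 4150 + j8186 Ω
|Z| = √(4150² + 8186²) = 9178 Ω
∠Z = arctan(8186/4150) = 63.12°
cos φ = cos(63.12°) = 0.4522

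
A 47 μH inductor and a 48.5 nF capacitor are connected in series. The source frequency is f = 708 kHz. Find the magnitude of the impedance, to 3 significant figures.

ω = 2πf = 4.448e+06 rad/s
X_L = ωL = 209 Ω
X_C = 1/(ωC) = 4.63 Ω
Net reactance X = X_L − X_C = 204 Ω
Z = j204 Ω
|Z| = √(0² + 204²) = 204 Ω

204 Ω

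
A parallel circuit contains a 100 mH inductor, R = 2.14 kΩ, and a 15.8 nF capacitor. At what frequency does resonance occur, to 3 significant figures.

ω₀ = 1/√(LC) = 1/√(0.1 × 1.58e-08) = 25160 rad/s
f₀ = ω₀/(2π) = 4.00 kHz

4.00 kHz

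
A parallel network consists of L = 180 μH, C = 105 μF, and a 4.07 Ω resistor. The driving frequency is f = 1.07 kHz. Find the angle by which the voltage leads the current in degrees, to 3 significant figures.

26.1°

ω = 2πf = 6723 rad/s
X_L = ωL = 1.21 Ω
X_C = 1/(ωC) = 1.42 Ω
Parallel: admittances add. Y = 1/R + 1/(jωL) + jωC
Y = (0.246 − j0.120) S
|Y| = 0.274 S → |Z| = 1/|Y| = 3.65 Ω, ∠Z = −∠Y = 26.1°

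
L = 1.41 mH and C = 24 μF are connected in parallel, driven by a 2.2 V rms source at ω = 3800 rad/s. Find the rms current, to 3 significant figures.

X_L = ωL = 5.36 Ω
X_C = 1/(ωC) = 11.0 Ω
Parallel: admittances add. Y = 1/(jωL) + jωC
Y = (0 − j0.0954) S
|Y| = 0.0954 S → |Z| = 1/|Y| = 10.5 Ω, ∠Z = −∠Y = 90.0°
I = V/|Z| = 2.2/10.5 = 210 mA

210 mA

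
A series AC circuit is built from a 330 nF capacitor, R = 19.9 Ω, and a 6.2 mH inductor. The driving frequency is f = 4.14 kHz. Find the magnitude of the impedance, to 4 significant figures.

49.00 Ω

ω = 2πf = 26010 rad/s
X_L = ωL = 161.3 Ω
X_C = 1/(ωC) = 116.5 Ω
Net reactance X = X_L − X_C = 44.78 Ω
Z = 19.90 + j44.78 Ω
|Z| = √(19.90² + 44.78²) = 49.00 Ω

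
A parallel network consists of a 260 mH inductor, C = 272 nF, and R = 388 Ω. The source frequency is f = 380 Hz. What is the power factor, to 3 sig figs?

ω = 2πf = 2388 rad/s
X_L = ωL = 621 Ω
X_C = 1/(ωC) = 1540 Ω
Parallel: admittances add. Y = 1/R + 1/(jωL) + jωC
Y = (0.00258 − j0.000961) S
|Y| = 0.00275 S → |Z| = 1/|Y| = 364 Ω, ∠Z = −∠Y = 20.5°
cos φ = cos(20.5°) = 0.937

0.937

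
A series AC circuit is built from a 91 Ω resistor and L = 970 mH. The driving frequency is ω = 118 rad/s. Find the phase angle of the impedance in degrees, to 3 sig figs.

X_L = ωL = 114 Ω
Z = 91.0 + j114 Ω
|Z| = √(91.0² + 114²) = 146 Ω
∠Z = arctan(114/91.0) = 51.5°

51.5°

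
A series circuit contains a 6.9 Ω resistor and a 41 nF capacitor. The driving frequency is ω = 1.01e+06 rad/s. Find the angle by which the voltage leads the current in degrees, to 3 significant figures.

-74.1°

X_C = 1/(ωC) = 24.1 Ω
Z = 6.90 − j24.1 Ω
|Z| = √(6.90² + 24.1²) = 25.1 Ω
∠Z = arctan(-24.1/6.90) = -74.1°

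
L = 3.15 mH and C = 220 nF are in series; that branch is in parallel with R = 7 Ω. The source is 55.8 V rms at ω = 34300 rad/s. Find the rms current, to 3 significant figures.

8.29 A

X_L = ωL = 108 Ω
X_C = 1/(ωC) = 133 Ω
Branch 1: Z₁ = R = 7.00 Ω
Branch 2 (series LC): Z₂ = j(X_L − X_C) = −j24.5 Ω
Parallel: Z = Z₁Z₂/(Z₁+Z₂), |Z| = 6.73 Ω, ∠Z = -16.0°
I = V/|Z| = 55.8/6.73 = 8.29 A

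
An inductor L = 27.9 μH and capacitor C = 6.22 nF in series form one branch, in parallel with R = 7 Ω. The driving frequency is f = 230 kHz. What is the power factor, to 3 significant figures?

ω = 2πf = 1.445e+06 rad/s
X_L = ωL = 40.3 Ω
X_C = 1/(ωC) = 111 Ω
Branch 1: Z₁ = R = 7.00 Ω
Branch 2 (series LC): Z₂ = j(X_L − X_C) = −j70.9 Ω
Parallel: Z = Z₁Z₂/(Z₁+Z₂), |Z| = 6.97 Ω, ∠Z = -5.64°
cos φ = cos(-5.64°) = 0.995

0.995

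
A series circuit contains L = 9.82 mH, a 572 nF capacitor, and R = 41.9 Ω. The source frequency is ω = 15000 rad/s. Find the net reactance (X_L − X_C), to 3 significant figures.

30.7 Ω

X_L = ωL = 147 Ω
X_C = 1/(ωC) = 117 Ω
X = 147 − 117 = 30.7 Ω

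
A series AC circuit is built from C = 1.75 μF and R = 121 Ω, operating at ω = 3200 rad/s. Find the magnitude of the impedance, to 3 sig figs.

216 Ω

X_C = 1/(ωC) = 179 Ω
Z = 121 − j179 Ω
|Z| = √(121² + 179²) = 216 Ω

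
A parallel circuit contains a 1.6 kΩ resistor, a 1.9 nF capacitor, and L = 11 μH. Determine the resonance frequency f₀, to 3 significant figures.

ω₀ = 1/√(LC) = 1/√(1.1e-05 × 1.9e-09) = 6.917e+06 rad/s
f₀ = ω₀/(2π) = 1.10 MHz

1.10 MHz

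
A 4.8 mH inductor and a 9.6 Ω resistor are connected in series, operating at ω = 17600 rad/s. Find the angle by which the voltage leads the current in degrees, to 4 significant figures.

83.52°

X_L = ωL = 84.48 Ω
Z = 9.600 + j84.48 Ω
|Z| = √(9.600² + 84.48²) = 85.02 Ω
∠Z = arctan(84.48/9.600) = 83.52°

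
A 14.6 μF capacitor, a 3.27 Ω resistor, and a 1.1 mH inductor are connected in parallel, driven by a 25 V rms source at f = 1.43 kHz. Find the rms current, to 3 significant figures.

7.68 A

ω = 2πf = 8985 rad/s
X_L = ωL = 9.88 Ω
X_C = 1/(ωC) = 7.62 Ω
Parallel: admittances add. Y = 1/R + 1/(jωL) + jωC
Y = (0.306 + j0.0300) S
|Y| = 0.307 S → |Z| = 1/|Y| = 3.25 Ω, ∠Z = −∠Y = -5.60°
I = V/|Z| = 25/3.25 = 7.68 A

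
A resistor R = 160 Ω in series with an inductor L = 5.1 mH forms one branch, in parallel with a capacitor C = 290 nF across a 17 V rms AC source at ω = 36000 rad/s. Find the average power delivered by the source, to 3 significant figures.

780 mW

X_L = ωL = 184 Ω
X_C = 1/(ωC) = 95.8 Ω
Branch 1 (R+jX_L): Z₁ = 160 + j184 Ω, |Z₁| = 244 Ω
Branch 2 (−jX_C): Z₂ = −j95.8 Ω
Parallel: Z = Z₁Z₂/(Z₁+Z₂), |Z| = 128 Ω, ∠Z = -69.8°
I = V/|Z| = 133 mA
P = VI cos φ = 17 × 0.133 × cos(-69.8°) = 780 mW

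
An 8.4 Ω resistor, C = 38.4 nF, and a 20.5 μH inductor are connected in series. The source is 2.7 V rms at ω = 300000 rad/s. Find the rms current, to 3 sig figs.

X_L = ωL = 6.15 Ω
X_C = 1/(ωC) = 86.8 Ω
Net reactance X = X_L − X_C = -80.7 Ω
Z = 8.40 − j80.7 Ω
|Z| = √(8.40² + 80.7²) = 81.1 Ω
I = V/|Z| = 2.7/81.1 = 33.3 mA

33.3 mA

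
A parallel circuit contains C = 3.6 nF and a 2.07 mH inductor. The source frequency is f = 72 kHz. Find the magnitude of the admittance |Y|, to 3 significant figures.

561 μS

ω = 2πf = 452400 rad/s
X_L = ωL = 936 Ω
X_C = 1/(ωC) = 614 Ω
Parallel: admittances add. Y = 1/(jωL) + jωC
Y = (0 + j0.000561) S
|Y| = 0.000561 S → |Z| = 1/|Y| = 1780 Ω, ∠Z = −∠Y = -90.0°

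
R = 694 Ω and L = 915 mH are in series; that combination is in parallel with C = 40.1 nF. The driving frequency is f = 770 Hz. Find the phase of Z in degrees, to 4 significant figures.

ω = 2πf = 4838 rad/s
X_L = ωL = 4427 Ω
X_C = 1/(ωC) = 5154 Ω
Branch 1 (R+jX_L): Z₁ = 694.0 + j4427 Ω, |Z₁| = 4481 Ω
Branch 2 (−jX_C): Z₂ = −j5154 Ω
Parallel: Z = Z₁Z₂/(Z₁+Z₂), |Z| = 22970 Ω, ∠Z = 37.45°

37.45°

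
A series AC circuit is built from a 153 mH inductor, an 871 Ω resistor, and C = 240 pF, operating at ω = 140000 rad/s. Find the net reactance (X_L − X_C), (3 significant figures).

X_L = ωL = 21400 Ω
X_C = 1/(ωC) = 29800 Ω
X = 21400 − 29800 = -8340 Ω

-8340 Ω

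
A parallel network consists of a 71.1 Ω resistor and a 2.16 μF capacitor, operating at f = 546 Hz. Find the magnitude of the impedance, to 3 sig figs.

ω = 2πf = 3431 rad/s
X_C = 1/(ωC) = 135 Ω
Parallel: admittances add. Y = 1/R + jωC
Y = (0.0141 + j0.00741) S
|Y| = 0.0159 S → |Z| = 1/|Y| = 62.9 Ω, ∠Z = −∠Y = -27.8°

62.9 Ω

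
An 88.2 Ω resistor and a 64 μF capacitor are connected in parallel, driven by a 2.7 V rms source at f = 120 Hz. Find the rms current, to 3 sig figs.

ω = 2πf = 754.0 rad/s
X_C = 1/(ωC) = 20.7 Ω
Parallel: admittances add. Y = 1/R + jωC
Y = (0.0113 + j0.0483) S
|Y| = 0.0496 S → |Z| = 1/|Y| = 20.2 Ω, ∠Z = −∠Y = -76.8°
I = V/|Z| = 2.7/20.2 = 134 mA

134 mA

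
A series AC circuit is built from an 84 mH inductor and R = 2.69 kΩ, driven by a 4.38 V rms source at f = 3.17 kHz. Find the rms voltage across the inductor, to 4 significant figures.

2.313 V

ω = 2πf = 19920 rad/s
X_L = ωL = 1673 Ω
Z = 2690 + j1673 Ω
|Z| = √(2690² + 1673²) = 3168 Ω
I = V/|Z| = 1.383 mA
V_L = I·|Z_L| = 0.001383 × 1673 = 2.313 V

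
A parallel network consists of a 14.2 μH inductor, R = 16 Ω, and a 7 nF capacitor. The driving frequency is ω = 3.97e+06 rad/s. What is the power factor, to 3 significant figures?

0.987

X_L = ωL = 56.4 Ω
X_C = 1/(ωC) = 36.0 Ω
Parallel: admittances add. Y = 1/R + 1/(jωL) + jωC
Y = (0.0625 + j0.0101) S
|Y| = 0.0633 S → |Z| = 1/|Y| = 15.8 Ω, ∠Z = −∠Y = -9.14°
cos φ = cos(-9.14°) = 0.987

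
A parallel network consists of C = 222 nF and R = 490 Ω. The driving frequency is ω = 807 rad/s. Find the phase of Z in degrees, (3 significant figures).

-5.02°

X_C = 1/(ωC) = 5580 Ω
Parallel: admittances add. Y = 1/R + jωC
Y = (0.00204 + j0.000179) S
|Y| = 0.00205 S → |Z| = 1/|Y| = 488 Ω, ∠Z = −∠Y = -5.02°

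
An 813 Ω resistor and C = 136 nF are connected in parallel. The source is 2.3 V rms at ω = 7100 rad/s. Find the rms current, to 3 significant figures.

X_C = 1/(ωC) = 1040 Ω
Parallel: admittances add. Y = 1/R + jωC
Y = (0.00123 + j0.000966) S
|Y| = 0.00156 S → |Z| = 1/|Y| = 639 Ω, ∠Z = −∠Y = -38.1°
I = V/|Z| = 2.3/639 = 3.60 mA

3.60 mA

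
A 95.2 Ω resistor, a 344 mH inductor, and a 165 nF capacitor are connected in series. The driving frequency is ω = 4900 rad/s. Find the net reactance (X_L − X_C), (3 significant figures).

449 Ω

X_L = ωL = 1690 Ω
X_C = 1/(ωC) = 1240 Ω
X = 1690 − 1240 = 449 Ω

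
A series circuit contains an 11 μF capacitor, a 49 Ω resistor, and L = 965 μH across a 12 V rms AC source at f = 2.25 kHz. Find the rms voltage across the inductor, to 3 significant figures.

ω = 2πf = 14140 rad/s
X_L = ωL = 13.6 Ω
X_C = 1/(ωC) = 6.43 Ω
Net reactance X = X_L − X_C = 7.21 Ω
Z = 49.0 + j7.21 Ω
|Z| = √(49.0² + 7.21²) = 49.5 Ω
I = V/|Z| = 242 mA
V_L = I·|Z_L| = 0.242 × 13.6 = 3.31 V

3.31 V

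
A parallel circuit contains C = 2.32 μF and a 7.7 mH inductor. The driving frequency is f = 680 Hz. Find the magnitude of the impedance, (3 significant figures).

ω = 2πf = 4273 rad/s
X_L = ωL = 32.9 Ω
X_C = 1/(ωC) = 101 Ω
Parallel: admittances add. Y = 1/(jωL) + jωC
Y = (0 − j0.0205) S
|Y| = 0.0205 S → |Z| = 1/|Y| = 48.8 Ω, ∠Z = −∠Y = 90.0°

48.8 Ω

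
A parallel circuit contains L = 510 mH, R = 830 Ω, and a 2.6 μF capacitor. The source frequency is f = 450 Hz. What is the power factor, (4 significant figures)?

0.1781

ω = 2πf = 2827 rad/s
X_L = ωL = 1442 Ω
X_C = 1/(ωC) = 136.0 Ω
Parallel: admittances add. Y = 1/R + 1/(jωL) + jωC
Y = (0.001205 + j0.006658) S
|Y| = 0.006766 S → |Z| = 1/|Y| = 147.8 Ω, ∠Z = −∠Y = -79.74°
cos φ = cos(-79.74°) = 0.1781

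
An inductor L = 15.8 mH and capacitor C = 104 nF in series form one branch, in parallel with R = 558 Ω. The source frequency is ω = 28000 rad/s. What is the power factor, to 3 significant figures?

X_L = ωL = 442 Ω
X_C = 1/(ωC) = 343 Ω
Branch 1: Z₁ = R = 558 Ω
Branch 2 (series LC): Z₂ = j(X_L − X_C) = j99.0 Ω
Parallel: Z = Z₁Z₂/(Z₁+Z₂), |Z| = 97.5 Ω, ∠Z = 79.9°
cos φ = cos(79.9°) = 0.175

0.175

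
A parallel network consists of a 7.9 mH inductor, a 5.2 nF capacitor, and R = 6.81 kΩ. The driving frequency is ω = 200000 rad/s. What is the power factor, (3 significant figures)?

X_L = ωL = 1580 Ω
X_C = 1/(ωC) = 962 Ω
Parallel: admittances add. Y = 1/R + 1/(jωL) + jωC
Y = (0.000147 + j0.000407) S
|Y| = 0.000433 S → |Z| = 1/|Y| = 2310 Ω, ∠Z = −∠Y = -70.2°
cos φ = cos(-70.2°) = 0.339

0.339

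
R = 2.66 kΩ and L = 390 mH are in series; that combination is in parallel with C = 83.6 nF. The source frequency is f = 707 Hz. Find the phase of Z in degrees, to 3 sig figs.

-37.1°

ω = 2πf = 4442 rad/s
X_L = ωL = 1730 Ω
X_C = 1/(ωC) = 2690 Ω
Branch 1 (R+jX_L): Z₁ = 2660 + j1730 Ω, |Z₁| = 3170 Ω
Branch 2 (−jX_C): Z₂ = −j2690 Ω
Parallel: Z = Z₁Z₂/(Z₁+Z₂), |Z| = 3020 Ω, ∠Z = -37.1°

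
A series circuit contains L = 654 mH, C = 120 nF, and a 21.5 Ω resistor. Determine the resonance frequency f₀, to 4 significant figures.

ω₀ = 1/√(LC) = 1/√(0.654 × 1.2e-07) = 3570 rad/s
f₀ = ω₀/(2π) = 568.1 Hz

568.1 Hz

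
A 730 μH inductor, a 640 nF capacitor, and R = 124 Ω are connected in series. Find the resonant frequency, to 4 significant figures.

7.363 kHz

ω₀ = 1/√(LC) = 1/√(0.00073 × 6.4e-07) = 46260 rad/s
f₀ = ω₀/(2π) = 7.363 kHz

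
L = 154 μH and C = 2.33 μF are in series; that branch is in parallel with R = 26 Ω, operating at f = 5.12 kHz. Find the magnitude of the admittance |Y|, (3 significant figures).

ω = 2πf = 32170 rad/s
X_L = ωL = 4.95 Ω
X_C = 1/(ωC) = 13.3 Ω
Branch 1: Z₁ = R = 26.0 Ω
Branch 2 (series LC): Z₂ = j(X_L − X_C) = −j8.39 Ω
Parallel: Z = Z₁Z₂/(Z₁+Z₂), |Z| = 7.98 Ω, ∠Z = -72.1°
|Y| = 1/|Z| = 125 mS

125 mS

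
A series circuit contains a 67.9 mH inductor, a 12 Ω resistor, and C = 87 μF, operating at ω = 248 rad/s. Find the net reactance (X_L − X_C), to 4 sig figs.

X_L = ωL = 16.84 Ω
X_C = 1/(ωC) = 46.35 Ω
X = 16.84 − 46.35 = -29.51 Ω

-29.51 Ω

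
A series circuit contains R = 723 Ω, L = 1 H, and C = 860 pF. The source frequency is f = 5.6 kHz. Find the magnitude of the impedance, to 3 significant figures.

ω = 2πf = 35190 rad/s
X_L = ωL = 35200 Ω
X_C = 1/(ωC) = 33000 Ω
Net reactance X = X_L − X_C = 2140 Ω
Z = 723 + j2140 Ω
|Z| = √(723² + 2140²) = 2260 Ω

2260 Ω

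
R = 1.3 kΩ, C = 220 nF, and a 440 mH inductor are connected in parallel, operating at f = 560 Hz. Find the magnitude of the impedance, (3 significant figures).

1280 Ω

ω = 2πf = 3519 rad/s
X_L = ωL = 1550 Ω
X_C = 1/(ωC) = 1290 Ω
Parallel: admittances add. Y = 1/R + 1/(jωL) + jωC
Y = (0.000769 + j0.000128) S
|Y| = 0.000780 S → |Z| = 1/|Y| = 1280 Ω, ∠Z = −∠Y = -9.46°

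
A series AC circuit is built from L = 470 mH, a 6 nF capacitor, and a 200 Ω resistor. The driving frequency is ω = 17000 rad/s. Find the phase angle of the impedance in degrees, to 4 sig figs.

-83.71°

X_L = ωL = 7990 Ω
X_C = 1/(ωC) = 9804 Ω
Net reactance X = X_L − X_C = -1814 Ω
Z = 200.0 − j1814 Ω
|Z| = √(200.0² + 1814²) = 1825 Ω
∠Z = arctan(-1814/200.0) = -83.71°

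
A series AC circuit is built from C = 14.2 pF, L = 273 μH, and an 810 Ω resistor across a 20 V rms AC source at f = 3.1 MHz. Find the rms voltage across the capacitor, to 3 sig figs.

ω = 2πf = 1.948e+07 rad/s
X_L = ωL = 5320 Ω
X_C = 1/(ωC) = 3620 Ω
Net reactance X = X_L − X_C = 1700 Ω
Z = 810 + j1700 Ω
|Z| = √(810² + 1700²) = 1880 Ω
I = V/|Z| = 10.6 mA
V_C = I·|Z_C| = 0.0106 × 3620 = 38.4 V

38.4 V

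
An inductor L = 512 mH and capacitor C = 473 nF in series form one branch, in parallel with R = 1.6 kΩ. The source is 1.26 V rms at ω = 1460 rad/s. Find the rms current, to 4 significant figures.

1.963 mA

X_L = ωL = 747.5 Ω
X_C = 1/(ωC) = 1448 Ω
Branch 1: Z₁ = R = 1600 Ω
Branch 2 (series LC): Z₂ = j(X_L − X_C) = −j700.5 Ω
Parallel: Z = Z₁Z₂/(Z₁+Z₂), |Z| = 641.7 Ω, ∠Z = -66.35°
I = V/|Z| = 1.26/641.7 = 1.963 mA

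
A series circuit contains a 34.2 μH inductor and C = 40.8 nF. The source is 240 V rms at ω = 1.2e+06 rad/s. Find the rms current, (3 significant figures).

X_L = ωL = 41.0 Ω
X_C = 1/(ωC) = 20.4 Ω
Net reactance X = X_L − X_C = 20.6 Ω
Z = j20.6 Ω
|Z| = √(0² + 20.6²) = 20.6 Ω
I = V/|Z| = 240/20.6 = 11.6 A

11.6 A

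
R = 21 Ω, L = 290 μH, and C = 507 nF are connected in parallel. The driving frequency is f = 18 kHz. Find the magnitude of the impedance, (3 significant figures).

ω = 2πf = 113100 rad/s
X_L = ωL = 32.8 Ω
X_C = 1/(ωC) = 17.4 Ω
Parallel: admittances add. Y = 1/R + 1/(jωL) + jωC
Y = (0.0476 + j0.0269) S
|Y| = 0.0547 S → |Z| = 1/|Y| = 18.3 Ω, ∠Z = −∠Y = -29.4°

18.3 Ω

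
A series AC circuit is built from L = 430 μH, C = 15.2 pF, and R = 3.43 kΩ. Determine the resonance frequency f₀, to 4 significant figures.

1.969 MHz

ω₀ = 1/√(LC) = 1/√(0.00043 × 1.52e-11) = 1.237e+07 rad/s
f₀ = ω₀/(2π) = 1.969 MHz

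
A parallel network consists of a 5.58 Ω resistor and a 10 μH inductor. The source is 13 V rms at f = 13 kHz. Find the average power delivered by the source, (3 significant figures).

ω = 2πf = 81680 rad/s
X_L = ωL = 0.817 Ω
Parallel: admittances add. Y = 1/R + 1/(jωL)
Y = (0.179 − j1.22) S
|Y| = 1.24 S → |Z| = 1/|Y| = 0.808 Ω, ∠Z = −∠Y = 81.7°
I = V/|Z| = 16.1 A
P = VI cos φ = 13 × 16.1 × cos(81.7°) = 30.3 W

30.3 W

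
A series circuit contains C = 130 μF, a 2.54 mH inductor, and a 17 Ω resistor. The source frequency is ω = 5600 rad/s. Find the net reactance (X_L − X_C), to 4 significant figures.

X_L = ωL = 14.22 Ω
X_C = 1/(ωC) = 1.374 Ω
X = 14.22 − 1.374 = 12.85 Ω

12.85 Ω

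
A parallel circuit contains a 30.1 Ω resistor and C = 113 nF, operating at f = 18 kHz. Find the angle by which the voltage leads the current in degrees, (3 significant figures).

-21.0°

ω = 2πf = 113100 rad/s
X_C = 1/(ωC) = 78.2 Ω
Parallel: admittances add. Y = 1/R + jωC
Y = (0.0332 + j0.0128) S
|Y| = 0.0356 S → |Z| = 1/|Y| = 28.1 Ω, ∠Z = −∠Y = -21.0°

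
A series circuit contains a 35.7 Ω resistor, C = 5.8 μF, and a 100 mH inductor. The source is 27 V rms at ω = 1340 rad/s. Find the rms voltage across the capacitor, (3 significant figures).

96.2 V

X_L = ωL = 134 Ω
X_C = 1/(ωC) = 129 Ω
Net reactance X = X_L − X_C = 5.33 Ω
Z = 35.7 + j5.33 Ω
|Z| = √(35.7² + 5.33²) = 36.1 Ω
I = V/|Z| = 748 mA
V_C = I·|Z_C| = 0.748 × 129 = 96.2 V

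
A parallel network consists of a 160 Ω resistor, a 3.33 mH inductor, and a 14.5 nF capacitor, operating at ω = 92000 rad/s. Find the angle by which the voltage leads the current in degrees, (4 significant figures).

X_L = ωL = 306.4 Ω
X_C = 1/(ωC) = 749.6 Ω
Parallel: admittances add. Y = 1/R + 1/(jωL) + jωC
Y = (0.006250 − j0.001930) S
|Y| = 0.006541 S → |Z| = 1/|Y| = 152.9 Ω, ∠Z = −∠Y = 17.16°

17.16°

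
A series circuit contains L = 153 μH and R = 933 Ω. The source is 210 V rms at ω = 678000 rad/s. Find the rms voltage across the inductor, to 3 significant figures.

23.2 V

X_L = ωL = 104 Ω
Z = 933 + j104 Ω
|Z| = √(933² + 104²) = 939 Ω
I = V/|Z| = 224 mA
V_L = I·|Z_L| = 0.224 × 104 = 23.2 V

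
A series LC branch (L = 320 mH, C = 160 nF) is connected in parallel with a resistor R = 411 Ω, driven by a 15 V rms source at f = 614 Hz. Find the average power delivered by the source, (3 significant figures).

547 mW

ω = 2πf = 3858 rad/s
X_L = ωL = 1230 Ω
X_C = 1/(ωC) = 1620 Ω
Branch 1: Z₁ = R = 411 Ω
Branch 2 (series LC): Z₂ = j(X_L − X_C) = −j386 Ω
Parallel: Z = Z₁Z₂/(Z₁+Z₂), |Z| = 281 Ω, ∠Z = -46.8°
I = V/|Z| = 53.3 mA
P = VI cos φ = 15 × 0.0533 × cos(-46.8°) = 547 mW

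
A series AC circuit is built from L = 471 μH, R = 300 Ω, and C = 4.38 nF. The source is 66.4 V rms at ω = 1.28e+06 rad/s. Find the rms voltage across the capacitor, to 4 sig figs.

X_L = ωL = 602.9 Ω
X_C = 1/(ωC) = 178.4 Ω
Net reactance X = X_L − X_C = 424.5 Ω
Z = 300.0 + j424.5 Ω
|Z| = √(300.0² + 424.5²) = 519.8 Ω
I = V/|Z| = 127.7 mA
V_C = I·|Z_C| = 0.1277 × 178.4 = 22.78 V

22.78 V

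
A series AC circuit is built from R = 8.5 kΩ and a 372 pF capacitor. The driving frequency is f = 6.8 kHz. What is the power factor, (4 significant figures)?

0.1339

ω = 2πf = 42730 rad/s
X_C = 1/(ωC) = 62920 Ω
Z = 8500 − j62920 Ω
|Z| = √(8500² + 62920²) = 63490 Ω
∠Z = arctan(-62920/8500) = -82.31°
cos φ = cos(-82.31°) = 0.1339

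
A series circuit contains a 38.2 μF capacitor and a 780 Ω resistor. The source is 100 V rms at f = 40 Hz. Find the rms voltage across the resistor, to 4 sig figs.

99.12 V

ω = 2πf = 251.3 rad/s
X_C = 1/(ωC) = 104.2 Ω
Z = 780.0 − j104.2 Ω
|Z| = √(780.0² + 104.2²) = 786.9 Ω
I = V/|Z| = 127.1 mA
V_R = I·|Z_R| = 0.1271 × 780.0 = 99.12 V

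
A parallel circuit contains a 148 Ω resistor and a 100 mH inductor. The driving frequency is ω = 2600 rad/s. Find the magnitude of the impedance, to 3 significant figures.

129 Ω

X_L = ωL = 260 Ω
Parallel: admittances add. Y = 1/R + 1/(jωL)
Y = (0.00676 − j0.00385) S
|Y| = 0.00777 S → |Z| = 1/|Y| = 129 Ω, ∠Z = −∠Y = 29.6°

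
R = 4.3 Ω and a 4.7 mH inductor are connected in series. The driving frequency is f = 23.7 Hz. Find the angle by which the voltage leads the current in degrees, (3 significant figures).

9.24°

ω = 2πf = 148.9 rad/s
X_L = ωL = 0.700 Ω
Z = 4.30 + j0.700 Ω
|Z| = √(4.30² + 0.700²) = 4.36 Ω
∠Z = arctan(0.700/4.30) = 9.24°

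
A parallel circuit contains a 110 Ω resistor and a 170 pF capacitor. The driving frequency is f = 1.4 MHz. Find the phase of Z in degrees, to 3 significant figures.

ω = 2πf = 8.796e+06 rad/s
X_C = 1/(ωC) = 669 Ω
Parallel: admittances add. Y = 1/R + jωC
Y = (0.00909 + j0.00150) S
|Y| = 0.00921 S → |Z| = 1/|Y| = 109 Ω, ∠Z = −∠Y = -9.34°

-9.34°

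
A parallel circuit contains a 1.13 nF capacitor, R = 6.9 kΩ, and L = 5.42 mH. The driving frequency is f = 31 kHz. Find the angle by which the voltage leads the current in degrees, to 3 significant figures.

ω = 2πf = 194800 rad/s
X_L = ωL = 1060 Ω
X_C = 1/(ωC) = 4540 Ω
Parallel: admittances add. Y = 1/R + 1/(jωL) + jωC
Y = (0.000145 − j0.000727) S
|Y| = 0.000741 S → |Z| = 1/|Y| = 1350 Ω, ∠Z = −∠Y = 78.7°

78.7°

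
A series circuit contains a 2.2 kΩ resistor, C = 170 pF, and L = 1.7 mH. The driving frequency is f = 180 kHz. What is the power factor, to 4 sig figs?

ω = 2πf = 1.131e+06 rad/s
X_L = ωL = 1923 Ω
X_C = 1/(ωC) = 5201 Ω
Net reactance X = X_L − X_C = -3278 Ω
Z = 2200 − j3278 Ω
|Z| = √(2200² + 3278²) = 3948 Ω
∠Z = arctan(-3278/2200) = -56.14°
cos φ = cos(-56.14°) = 0.5572

0.5572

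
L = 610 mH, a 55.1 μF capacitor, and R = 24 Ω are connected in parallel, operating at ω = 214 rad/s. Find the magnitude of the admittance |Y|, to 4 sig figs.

41.87 mS

X_L = ωL = 130.5 Ω
X_C = 1/(ωC) = 84.81 Ω
Parallel: admittances add. Y = 1/R + 1/(jωL) + jωC
Y = (0.04167 + j0.004131) S
|Y| = 0.04187 S → |Z| = 1/|Y| = 23.88 Ω, ∠Z = −∠Y = -5.662°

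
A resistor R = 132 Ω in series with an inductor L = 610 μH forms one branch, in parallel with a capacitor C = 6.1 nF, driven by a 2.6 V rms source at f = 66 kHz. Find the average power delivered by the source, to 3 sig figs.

11.0 mW

ω = 2πf = 414700 rad/s
X_L = ωL = 253 Ω
X_C = 1/(ωC) = 395 Ω
Branch 1 (R+jX_L): Z₁ = 132 + j253 Ω, |Z₁| = 285 Ω
Branch 2 (−jX_C): Z₂ = −j395 Ω
Parallel: Z = Z₁Z₂/(Z₁+Z₂), |Z| = 581 Ω, ∠Z = 19.6°
I = V/|Z| = 4.47 mA
P = VI cos φ = 2.6 × 0.00447 × cos(19.6°) = 11.0 mW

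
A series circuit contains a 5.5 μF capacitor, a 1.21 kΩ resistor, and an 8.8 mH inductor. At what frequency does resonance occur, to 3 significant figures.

723 Hz

ω₀ = 1/√(LC) = 1/√(0.0088 × 5.5e-06) = 4545 rad/s
f₀ = ω₀/(2π) = 723 Hz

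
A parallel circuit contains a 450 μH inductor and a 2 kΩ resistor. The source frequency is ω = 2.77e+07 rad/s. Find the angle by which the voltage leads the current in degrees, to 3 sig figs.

9.12°

X_L = ωL = 12500 Ω
Parallel: admittances add. Y = 1/R + 1/(jωL)
Y = (0.000500 − j8.02e-05) S
|Y| = 0.000506 S → |Z| = 1/|Y| = 1970 Ω, ∠Z = −∠Y = 9.12°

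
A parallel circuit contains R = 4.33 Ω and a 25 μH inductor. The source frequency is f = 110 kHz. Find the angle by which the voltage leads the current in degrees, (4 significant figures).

14.07°

ω = 2πf = 691200 rad/s
X_L = ωL = 17.28 Ω
Parallel: admittances add. Y = 1/R + 1/(jωL)
Y = (0.2309 − j0.05787) S
|Y| = 0.2381 S → |Z| = 1/|Y| = 4.200 Ω, ∠Z = −∠Y = 14.07°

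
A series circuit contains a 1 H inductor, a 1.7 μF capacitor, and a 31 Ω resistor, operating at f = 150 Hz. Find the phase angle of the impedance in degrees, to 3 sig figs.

ω = 2πf = 942.5 rad/s
X_L = ωL = 942 Ω
X_C = 1/(ωC) = 624 Ω
Net reactance X = X_L − X_C = 318 Ω
Z = 31.0 + j318 Ω
|Z| = √(31.0² + 318²) = 320 Ω
∠Z = arctan(318/31.0) = 84.4°

84.4°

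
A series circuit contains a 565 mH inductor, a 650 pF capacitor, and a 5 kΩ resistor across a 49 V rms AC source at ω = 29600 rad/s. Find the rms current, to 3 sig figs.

1.38 mA

X_L = ωL = 16700 Ω
X_C = 1/(ωC) = 52000 Ω
Net reactance X = X_L − X_C = -35300 Ω
Z = 5000 − j35300 Ω
|Z| = √(5000² + 35300²) = 35600 Ω
I = V/|Z| = 49/35600 = 1.38 mA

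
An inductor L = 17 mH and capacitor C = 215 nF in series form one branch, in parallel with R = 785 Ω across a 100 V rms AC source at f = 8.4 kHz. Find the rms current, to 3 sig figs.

ω = 2πf = 52780 rad/s
X_L = ωL = 897 Ω
X_C = 1/(ωC) = 88.1 Ω
Branch 1: Z₁ = R = 785 Ω
Branch 2 (series LC): Z₂ = j(X_L − X_C) = j809 Ω
Parallel: Z = Z₁Z₂/(Z₁+Z₂), |Z| = 563 Ω, ∠Z = 44.1°
I = V/|Z| = 100/563 = 177 mA

177 mA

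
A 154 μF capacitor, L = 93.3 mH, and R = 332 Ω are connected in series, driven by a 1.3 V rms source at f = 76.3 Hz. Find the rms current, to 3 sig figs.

3.90 mA

ω = 2πf = 479.4 rad/s
X_L = ωL = 44.7 Ω
X_C = 1/(ωC) = 13.5 Ω
Net reactance X = X_L − X_C = 31.2 Ω
Z = 332 + j31.2 Ω
|Z| = √(332² + 31.2²) = 333 Ω
I = V/|Z| = 1.3/333 = 3.90 mA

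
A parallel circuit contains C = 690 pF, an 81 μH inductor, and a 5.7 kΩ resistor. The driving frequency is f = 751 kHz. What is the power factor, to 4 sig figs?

ω = 2πf = 4.719e+06 rad/s
X_L = ωL = 382.2 Ω
X_C = 1/(ωC) = 307.1 Ω
Parallel: admittances add. Y = 1/R + 1/(jωL) + jωC
Y = (0.0001754 + j0.0006395) S
|Y| = 0.0006632 S → |Z| = 1/|Y| = 1508 Ω, ∠Z = −∠Y = -74.66°
cos φ = cos(-74.66°) = 0.2645

0.2645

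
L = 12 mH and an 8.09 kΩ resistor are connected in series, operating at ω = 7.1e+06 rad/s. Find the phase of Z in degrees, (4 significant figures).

84.58°

X_L = ωL = 85200 Ω
Z = 8090 + j85200 Ω
|Z| = √(8090² + 85200²) = 85580 Ω
∠Z = arctan(85200/8090) = 84.58°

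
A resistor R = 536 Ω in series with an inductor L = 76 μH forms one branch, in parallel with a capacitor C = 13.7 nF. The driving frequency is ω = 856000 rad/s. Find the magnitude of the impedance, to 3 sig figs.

85.8 Ω

X_L = ωL = 65.1 Ω
X_C = 1/(ωC) = 85.3 Ω
Branch 1 (R+jX_L): Z₁ = 536 + j65.1 Ω, |Z₁| = 540 Ω
Branch 2 (−jX_C): Z₂ = −j85.3 Ω
Parallel: Z = Z₁Z₂/(Z₁+Z₂), |Z| = 85.8 Ω, ∠Z = -80.9°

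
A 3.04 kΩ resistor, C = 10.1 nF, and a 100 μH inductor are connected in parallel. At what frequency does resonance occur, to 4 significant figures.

158.4 kHz

ω₀ = 1/√(LC) = 1/√(0.0001 × 1.01e-08) = 995000 rad/s
f₀ = ω₀/(2π) = 158.4 kHz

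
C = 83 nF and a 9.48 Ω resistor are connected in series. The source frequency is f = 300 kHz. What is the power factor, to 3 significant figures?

0.829

ω = 2πf = 1.885e+06 rad/s
X_C = 1/(ωC) = 6.39 Ω
Z = 9.48 − j6.39 Ω
|Z| = √(9.48² + 6.39²) = 11.4 Ω
∠Z = arctan(-6.39/9.48) = -34.0°
cos φ = cos(-34.0°) = 0.829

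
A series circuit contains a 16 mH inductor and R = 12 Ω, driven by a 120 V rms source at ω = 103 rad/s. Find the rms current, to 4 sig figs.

X_L = ωL = 1.648 Ω
Z = 12.00 + j1.648 Ω
|Z| = √(12.00² + 1.648²) = 12.11 Ω
I = V/|Z| = 120/12.11 = 9.907 A

9.907 A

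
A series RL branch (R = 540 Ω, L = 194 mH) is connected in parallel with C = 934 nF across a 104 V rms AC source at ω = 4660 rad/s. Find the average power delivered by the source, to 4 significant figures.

5.267 W

X_L = ωL = 904.0 Ω
X_C = 1/(ωC) = 229.8 Ω
Branch 1 (R+jX_L): Z₁ = 540.0 + j904.0 Ω, |Z₁| = 1053 Ω
Branch 2 (−jX_C): Z₂ = −j229.8 Ω
Parallel: Z = Z₁Z₂/(Z₁+Z₂), |Z| = 280.1 Ω, ∠Z = -82.16°
I = V/|Z| = 371.3 mA
P = VI cos φ = 104 × 0.3713 × cos(-82.16°) = 5.267 W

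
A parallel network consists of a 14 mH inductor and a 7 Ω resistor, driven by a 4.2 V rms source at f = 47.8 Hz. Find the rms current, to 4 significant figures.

1.165 A

ω = 2πf = 300.3 rad/s
X_L = ωL = 4.205 Ω
Parallel: admittances add. Y = 1/R + 1/(jωL)
Y = (0.1429 − j0.2378) S
|Y| = 0.2774 S → |Z| = 1/|Y| = 3.604 Ω, ∠Z = −∠Y = 59.01°
I = V/|Z| = 4.2/3.604 = 1.165 A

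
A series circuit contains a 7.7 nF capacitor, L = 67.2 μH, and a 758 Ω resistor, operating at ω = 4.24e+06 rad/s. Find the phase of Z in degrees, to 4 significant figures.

X_L = ωL = 284.9 Ω
X_C = 1/(ωC) = 30.63 Ω
Net reactance X = X_L − X_C = 254.3 Ω
Z = 758.0 + j254.3 Ω
|Z| = √(758.0² + 254.3²) = 799.5 Ω
∠Z = arctan(254.3/758.0) = 18.55°

18.55°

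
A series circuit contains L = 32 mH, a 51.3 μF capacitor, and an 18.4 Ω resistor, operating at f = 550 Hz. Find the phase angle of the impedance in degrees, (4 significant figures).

ω = 2πf = 3456 rad/s
X_L = ωL = 110.6 Ω
X_C = 1/(ωC) = 5.641 Ω
Net reactance X = X_L − X_C = 104.9 Ω
Z = 18.40 + j104.9 Ω
|Z| = √(18.40² + 104.9²) = 106.5 Ω
∠Z = arctan(104.9/18.40) = 80.06°

80.06°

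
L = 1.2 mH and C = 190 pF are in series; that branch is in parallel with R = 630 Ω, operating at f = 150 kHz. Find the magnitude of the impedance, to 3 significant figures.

ω = 2πf = 942500 rad/s
X_L = ωL = 1130 Ω
X_C = 1/(ωC) = 5580 Ω
Branch 1: Z₁ = R = 630 Ω
Branch 2 (series LC): Z₂ = j(X_L − X_C) = −j4450 Ω
Parallel: Z = Z₁Z₂/(Z₁+Z₂), |Z| = 624 Ω, ∠Z = -8.05°

624 Ω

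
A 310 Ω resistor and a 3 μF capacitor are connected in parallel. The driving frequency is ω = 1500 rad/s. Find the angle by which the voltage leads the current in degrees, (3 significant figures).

-54.4°

X_C = 1/(ωC) = 222 Ω
Parallel: admittances add. Y = 1/R + jωC
Y = (0.00323 + j0.00450) S
|Y| = 0.00554 S → |Z| = 1/|Y| = 181 Ω, ∠Z = −∠Y = -54.4°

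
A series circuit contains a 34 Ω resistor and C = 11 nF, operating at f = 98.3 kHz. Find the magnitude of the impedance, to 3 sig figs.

151 Ω

ω = 2πf = 617600 rad/s
X_C = 1/(ωC) = 147 Ω
Z = 34.0 − j147 Ω
|Z| = √(34.0² + 147²) = 151 Ω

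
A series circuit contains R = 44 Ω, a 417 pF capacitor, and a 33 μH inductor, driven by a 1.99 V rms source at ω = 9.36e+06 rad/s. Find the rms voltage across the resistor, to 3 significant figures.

X_L = ωL = 309 Ω
X_C = 1/(ωC) = 256 Ω
Net reactance X = X_L − X_C = 52.7 Ω
Z = 44.0 + j52.7 Ω
|Z| = √(44.0² + 52.7²) = 68.6 Ω
I = V/|Z| = 29.0 mA
V_R = I·|Z_R| = 0.0290 × 44.0 = 1.28 V

1.28 V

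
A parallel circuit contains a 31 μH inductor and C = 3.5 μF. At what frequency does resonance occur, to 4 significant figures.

15.28 kHz

ω₀ = 1/√(LC) = 1/√(3.1e-05 × 3.5e-06) = 96000 rad/s
f₀ = ω₀/(2π) = 15.28 kHz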